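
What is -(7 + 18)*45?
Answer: -1125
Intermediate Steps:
-(7 + 18)*45 = -1*25*45 = -25*45 = -1125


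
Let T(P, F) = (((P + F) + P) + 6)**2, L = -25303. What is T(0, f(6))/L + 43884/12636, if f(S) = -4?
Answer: 30842953/8881353 ≈ 3.4728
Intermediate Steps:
T(P, F) = (6 + F + 2*P)**2 (T(P, F) = (((F + P) + P) + 6)**2 = ((F + 2*P) + 6)**2 = (6 + F + 2*P)**2)
T(0, f(6))/L + 43884/12636 = (6 - 4 + 2*0)**2/(-25303) + 43884/12636 = (6 - 4 + 0)**2*(-1/25303) + 43884*(1/12636) = 2**2*(-1/25303) + 1219/351 = 4*(-1/25303) + 1219/351 = -4/25303 + 1219/351 = 30842953/8881353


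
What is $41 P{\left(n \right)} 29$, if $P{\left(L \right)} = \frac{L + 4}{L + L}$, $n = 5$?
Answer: $\frac{10701}{10} \approx 1070.1$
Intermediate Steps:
$P{\left(L \right)} = \frac{4 + L}{2 L}$
$41 P{\left(n \right)} 29 = 41 \frac{4 + 5}{2 \cdot 5} \cdot 29 = 41 \cdot \frac{1}{2} \cdot \frac{1}{5} \cdot 9 \cdot 29 = 41 \cdot \frac{9}{10} \cdot 29 = \frac{369}{10} \cdot 29 = \frac{10701}{10}$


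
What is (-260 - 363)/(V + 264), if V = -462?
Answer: 623/198 ≈ 3.1465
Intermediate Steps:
(-260 - 363)/(V + 264) = (-260 - 363)/(-462 + 264) = -623/(-198) = -623*(-1/198) = 623/198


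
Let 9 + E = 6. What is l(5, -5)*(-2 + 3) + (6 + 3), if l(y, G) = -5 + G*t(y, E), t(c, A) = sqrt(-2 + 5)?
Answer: 4 - 5*sqrt(3) ≈ -4.6603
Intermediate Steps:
E = -3 (E = -9 + 6 = -3)
t(c, A) = sqrt(3)
l(y, G) = -5 + G*sqrt(3)
l(5, -5)*(-2 + 3) + (6 + 3) = (-5 - 5*sqrt(3))*(-2 + 3) + (6 + 3) = (-5 - 5*sqrt(3))*1 + 9 = (-5 - 5*sqrt(3)) + 9 = 4 - 5*sqrt(3)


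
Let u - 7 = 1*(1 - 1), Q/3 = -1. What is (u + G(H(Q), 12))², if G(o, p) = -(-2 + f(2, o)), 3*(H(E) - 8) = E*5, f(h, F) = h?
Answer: 49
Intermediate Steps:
Q = -3 (Q = 3*(-1) = -3)
u = 7 (u = 7 + 1*(1 - 1) = 7 + 1*0 = 7 + 0 = 7)
H(E) = 8 + 5*E/3 (H(E) = 8 + (E*5)/3 = 8 + (5*E)/3 = 8 + 5*E/3)
G(o, p) = 0 (G(o, p) = -(-2 + 2) = -1*0 = 0)
(u + G(H(Q), 12))² = (7 + 0)² = 7² = 49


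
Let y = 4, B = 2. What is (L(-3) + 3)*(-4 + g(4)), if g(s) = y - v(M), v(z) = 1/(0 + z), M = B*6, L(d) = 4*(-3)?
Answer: ¾ ≈ 0.75000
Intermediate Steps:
L(d) = -12
M = 12 (M = 2*6 = 12)
v(z) = 1/z
g(s) = 47/12 (g(s) = 4 - 1/12 = 47/12)
(L(-3) + 3)*(-4 + g(4)) = (-12 + 3)*(-4 + 47/12) = -9*(-1/12) = ¾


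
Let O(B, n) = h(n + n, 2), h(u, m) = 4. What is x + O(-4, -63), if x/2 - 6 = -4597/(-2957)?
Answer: 56506/2957 ≈ 19.109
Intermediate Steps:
x = 44678/2957 (x = 12 + 2*(-4597/(-2957)) = 12 + 2*(-4597*(-1/2957)) = 12 + 2*(4597/2957) = 12 + 9194/2957 = 44678/2957 ≈ 15.109)
O(B, n) = 4
x + O(-4, -63) = 44678/2957 + 4 = 56506/2957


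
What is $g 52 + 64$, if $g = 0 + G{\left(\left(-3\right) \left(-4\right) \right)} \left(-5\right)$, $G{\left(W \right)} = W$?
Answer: $-3056$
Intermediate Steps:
$g = -60$ ($g = 0 + \left(-3\right) \left(-4\right) \left(-5\right) = 0 + 12 \left(-5\right) = 0 - 60 = -60$)
$g 52 + 64 = \left(-60\right) 52 + 64 = -3120 + 64 = -3056$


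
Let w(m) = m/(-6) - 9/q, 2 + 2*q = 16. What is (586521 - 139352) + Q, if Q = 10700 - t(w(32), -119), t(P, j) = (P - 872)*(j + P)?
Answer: 153246491/441 ≈ 3.4750e+5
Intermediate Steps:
q = 7 (q = -1 + (½)*16 = -1 + 8 = 7)
w(m) = -9/7 - m/6 (w(m) = m/(-6) - 9/7 = m*(-⅙) - 9*⅐ = -m/6 - 9/7 = -9/7 - m/6)
t(P, j) = (-872 + P)*(P + j)
Q = -43955038/441 (Q = 10700 - ((-9/7 - ⅙*32)² - 872*(-9/7 - ⅙*32) - 872*(-119) + (-9/7 - ⅙*32)*(-119)) = 10700 - ((-9/7 - 16/3)² - 872*(-9/7 - 16/3) + 103768 + (-9/7 - 16/3)*(-119)) = 10700 - ((-139/21)² - 872*(-139/21) + 103768 - 139/21*(-119)) = 10700 - (19321/441 + 121208/21 + 103768 + 2363/3) = 10700 - 1*48673738/441 = 10700 - 48673738/441 = -43955038/441 ≈ -99671.)
(586521 - 139352) + Q = (586521 - 139352) - 43955038/441 = 447169 - 43955038/441 = 153246491/441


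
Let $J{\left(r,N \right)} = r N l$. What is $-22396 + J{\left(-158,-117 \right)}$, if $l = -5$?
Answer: $-114826$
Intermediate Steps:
$J{\left(r,N \right)} = - 5 N r$ ($J{\left(r,N \right)} = r N \left(-5\right) = N r \left(-5\right) = - 5 N r$)
$-22396 + J{\left(-158,-117 \right)} = -22396 - \left(-585\right) \left(-158\right) = -22396 - 92430 = -114826$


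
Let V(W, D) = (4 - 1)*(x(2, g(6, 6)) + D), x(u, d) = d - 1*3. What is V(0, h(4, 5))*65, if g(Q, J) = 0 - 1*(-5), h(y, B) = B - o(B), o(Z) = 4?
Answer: 585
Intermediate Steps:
h(y, B) = -4 + B (h(y, B) = B - 1*4 = B - 4 = -4 + B)
g(Q, J) = 5 (g(Q, J) = 0 + 5 = 5)
x(u, d) = -3 + d (x(u, d) = d - 3 = -3 + d)
V(W, D) = 6 + 3*D (V(W, D) = (4 - 1)*((-3 + 5) + D) = 3*(2 + D) = 6 + 3*D)
V(0, h(4, 5))*65 = (6 + 3*(-4 + 5))*65 = (6 + 3*1)*65 = (6 + 3)*65 = 9*65 = 585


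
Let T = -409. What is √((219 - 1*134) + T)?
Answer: 18*I ≈ 18.0*I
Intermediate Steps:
√((219 - 1*134) + T) = √((219 - 1*134) - 409) = √((219 - 134) - 409) = √(85 - 409) = √(-324) = 18*I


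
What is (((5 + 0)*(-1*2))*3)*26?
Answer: -780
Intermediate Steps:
(((5 + 0)*(-1*2))*3)*26 = ((5*(-2))*3)*26 = -10*3*26 = -30*26 = -780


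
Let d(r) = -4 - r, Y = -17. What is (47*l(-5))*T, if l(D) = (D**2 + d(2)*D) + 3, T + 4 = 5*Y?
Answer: -242614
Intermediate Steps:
T = -89 (T = -4 + 5*(-17) = -4 - 85 = -89)
l(D) = 3 + D**2 - 6*D (l(D) = (D**2 + (-4 - 1*2)*D) + 3 = (D**2 + (-4 - 2)*D) + 3 = (D**2 - 6*D) + 3 = 3 + D**2 - 6*D)
(47*l(-5))*T = (47*(3 + (-5)**2 - 6*(-5)))*(-89) = (47*(3 + 25 + 30))*(-89) = (47*58)*(-89) = 2726*(-89) = -242614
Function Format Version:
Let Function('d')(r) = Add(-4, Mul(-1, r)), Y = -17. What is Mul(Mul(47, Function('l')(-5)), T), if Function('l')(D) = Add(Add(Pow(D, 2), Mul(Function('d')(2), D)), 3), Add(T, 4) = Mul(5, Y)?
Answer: -242614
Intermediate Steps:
T = -89 (T = Add(-4, Mul(5, -17)) = Add(-4, -85) = -89)
Function('l')(D) = Add(3, Pow(D, 2), Mul(-6, D)) (Function('l')(D) = Add(Add(Pow(D, 2), Mul(Add(-4, Mul(-1, 2)), D)), 3) = Add(Add(Pow(D, 2), Mul(Add(-4, -2), D)), 3) = Add(Add(Pow(D, 2), Mul(-6, D)), 3) = Add(3, Pow(D, 2), Mul(-6, D)))
Mul(Mul(47, Function('l')(-5)), T) = Mul(Mul(47, Add(3, Pow(-5, 2), Mul(-6, -5))), -89) = Mul(Mul(47, Add(3, 25, 30)), -89) = Mul(Mul(47, 58), -89) = Mul(2726, -89) = -242614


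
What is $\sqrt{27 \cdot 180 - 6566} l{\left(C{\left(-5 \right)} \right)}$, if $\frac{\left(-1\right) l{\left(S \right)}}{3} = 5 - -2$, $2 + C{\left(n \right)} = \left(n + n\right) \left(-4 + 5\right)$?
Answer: $- 21 i \sqrt{1706} \approx - 867.38 i$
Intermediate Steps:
$C{\left(n \right)} = -2 + 2 n$ ($C{\left(n \right)} = -2 + \left(n + n\right) \left(-4 + 5\right) = -2 + 2 n 1 = -2 + 2 n$)
$l{\left(S \right)} = -21$ ($l{\left(S \right)} = - 3 \left(5 - -2\right) = - 3 \left(5 + 2\right) = \left(-3\right) 7 = -21$)
$\sqrt{27 \cdot 180 - 6566} l{\left(C{\left(-5 \right)} \right)} = \sqrt{27 \cdot 180 - 6566} \left(-21\right) = \sqrt{4860 - 6566} \left(-21\right) = \sqrt{-1706} \left(-21\right) = i \sqrt{1706} \left(-21\right) = - 21 i \sqrt{1706}$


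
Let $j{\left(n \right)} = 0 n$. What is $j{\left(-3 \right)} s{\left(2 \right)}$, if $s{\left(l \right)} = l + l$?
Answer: $0$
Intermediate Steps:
$j{\left(n \right)} = 0$
$s{\left(l \right)} = 2 l$
$j{\left(-3 \right)} s{\left(2 \right)} = 0 \cdot 2 \cdot 2 = 0 \cdot 4 = 0$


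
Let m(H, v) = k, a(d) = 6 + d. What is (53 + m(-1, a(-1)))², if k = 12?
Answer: 4225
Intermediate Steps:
m(H, v) = 12
(53 + m(-1, a(-1)))² = (53 + 12)² = 65² = 4225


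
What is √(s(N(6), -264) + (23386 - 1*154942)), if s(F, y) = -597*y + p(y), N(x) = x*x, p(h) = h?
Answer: 2*√6447 ≈ 160.59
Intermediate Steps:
N(x) = x²
s(F, y) = -596*y (s(F, y) = -597*y + y = -596*y)
√(s(N(6), -264) + (23386 - 1*154942)) = √(-596*(-264) + (23386 - 1*154942)) = √(157344 + (23386 - 154942)) = √(157344 - 131556) = √25788 = 2*√6447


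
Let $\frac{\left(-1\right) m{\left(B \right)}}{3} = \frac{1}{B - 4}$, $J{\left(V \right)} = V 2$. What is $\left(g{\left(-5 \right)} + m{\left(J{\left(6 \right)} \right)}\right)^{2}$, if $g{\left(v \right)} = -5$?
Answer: $\frac{1849}{64} \approx 28.891$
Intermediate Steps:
$J{\left(V \right)} = 2 V$
$m{\left(B \right)} = - \frac{3}{-4 + B}$ ($m{\left(B \right)} = - \frac{3}{B - 4} = - \frac{3}{-4 + B}$)
$\left(g{\left(-5 \right)} + m{\left(J{\left(6 \right)} \right)}\right)^{2} = \left(-5 - \frac{3}{-4 + 2 \cdot 6}\right)^{2} = \left(-5 - \frac{3}{-4 + 12}\right)^{2} = \left(-5 - \frac{3}{8}\right)^{2} = \left(- \frac{43}{8}\right)^{2} = \frac{1849}{64}$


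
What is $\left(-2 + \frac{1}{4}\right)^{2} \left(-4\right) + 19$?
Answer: $\frac{27}{4} \approx 6.75$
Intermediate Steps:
$\left(-2 + \frac{1}{4}\right)^{2} \left(-4\right) + 19 = \left(- \frac{7}{4}\right)^{2} \left(-4\right) + 19 = \frac{49}{16} \left(-4\right) + 19 = - \frac{49}{4} + 19 = \frac{27}{4}$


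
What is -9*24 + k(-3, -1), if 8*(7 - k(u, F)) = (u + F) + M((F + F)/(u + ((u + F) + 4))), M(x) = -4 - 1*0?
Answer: -208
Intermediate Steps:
M(x) = -4 (M(x) = -4 + 0 = -4)
k(u, F) = 15/2 - F/8 - u/8 (k(u, F) = 7 - ((u + F) - 4)/8 = 7 - ((F + u) - 4)/8 = 7 - (-4 + F + u)/8 = 7 + (½ - F/8 - u/8) = 15/2 - F/8 - u/8)
-9*24 + k(-3, -1) = -9*24 + (15/2 - ⅛*(-1) - ⅛*(-3)) = -216 + (15/2 + ⅛ + 3/8) = -216 + 8 = -208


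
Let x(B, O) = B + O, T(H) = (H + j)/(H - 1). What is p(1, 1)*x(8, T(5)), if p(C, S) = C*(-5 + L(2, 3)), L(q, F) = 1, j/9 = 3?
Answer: -64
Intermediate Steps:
j = 27 (j = 9*3 = 27)
T(H) = (27 + H)/(-1 + H) (T(H) = (H + 27)/(H - 1) = (27 + H)/(-1 + H))
p(C, S) = -4*C (p(C, S) = C*(-5 + 1) = C*(-4) = -4*C)
p(1, 1)*x(8, T(5)) = (-4*1)*(8 + (27 + 5)/(-1 + 5)) = -4*(8 + 32/4) = -4*(8 + (¼)*32) = -4*(8 + 8) = -4*16 = -64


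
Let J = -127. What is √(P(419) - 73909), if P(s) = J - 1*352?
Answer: 2*I*√18597 ≈ 272.74*I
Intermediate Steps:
P(s) = -479 (P(s) = -127 - 1*352 = -127 - 352 = -479)
√(P(419) - 73909) = √(-479 - 73909) = √(-74388) = 2*I*√18597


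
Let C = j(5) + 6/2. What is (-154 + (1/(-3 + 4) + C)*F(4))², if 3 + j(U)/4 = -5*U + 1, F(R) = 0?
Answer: 23716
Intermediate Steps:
j(U) = -8 - 20*U (j(U) = -12 + 4*(-5*U + 1) = -12 + 4*(1 - 5*U) = -12 + (4 - 20*U) = -8 - 20*U)
C = -105 (C = (-8 - 20*5) + 6/2 = (-8 - 100) + 6*(½) = -108 + 3 = -105)
(-154 + (1/(-3 + 4) + C)*F(4))² = (-154 + (1/(-3 + 4) - 105)*0)² = (-154 + (1/1 - 105)*0)² = (-154 + (1 - 105)*0)² = (-154 - 104*0)² = (-154 + 0)² = (-154)² = 23716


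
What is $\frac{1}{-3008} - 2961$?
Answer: $- \frac{8906689}{3008} \approx -2961.0$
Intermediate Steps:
$\frac{1}{-3008} - 2961 = - \frac{1}{3008} - 2961 = - \frac{8906689}{3008}$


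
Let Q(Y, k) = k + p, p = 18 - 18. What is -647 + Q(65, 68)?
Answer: -579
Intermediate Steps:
p = 0
Q(Y, k) = k (Q(Y, k) = k + 0 = k)
-647 + Q(65, 68) = -647 + 68 = -579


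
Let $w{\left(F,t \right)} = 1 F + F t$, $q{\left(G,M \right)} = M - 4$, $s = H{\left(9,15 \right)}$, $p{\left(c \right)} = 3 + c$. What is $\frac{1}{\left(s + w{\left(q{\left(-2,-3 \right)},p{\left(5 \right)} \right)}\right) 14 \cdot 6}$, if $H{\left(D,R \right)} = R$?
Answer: $- \frac{1}{4032} \approx -0.00024802$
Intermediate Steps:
$s = 15$
$q{\left(G,M \right)} = -4 + M$
$w{\left(F,t \right)} = F + F t$
$\frac{1}{\left(s + w{\left(q{\left(-2,-3 \right)},p{\left(5 \right)} \right)}\right) 14 \cdot 6} = \frac{1}{\left(15 + \left(-4 - 3\right) \left(1 + \left(3 + 5\right)\right)\right) 14 \cdot 6} = \frac{1}{\left(15 - 7 \left(1 + 8\right)\right) 84} = \frac{1}{\left(15 - 63\right) 84} = \frac{1}{\left(-48\right) 84} = \frac{1}{-4032} = - \frac{1}{4032}$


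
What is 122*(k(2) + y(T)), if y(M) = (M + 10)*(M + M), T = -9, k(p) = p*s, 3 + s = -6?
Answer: -4392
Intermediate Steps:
s = -9 (s = -3 - 6 = -9)
k(p) = -9*p (k(p) = p*(-9) = -9*p)
y(M) = 2*M*(10 + M) (y(M) = (10 + M)*(2*M) = 2*M*(10 + M))
122*(k(2) + y(T)) = 122*(-9*2 + 2*(-9)*(10 - 9)) = 122*(-18 + 2*(-9)*1) = 122*(-18 - 18) = 122*(-36) = -4392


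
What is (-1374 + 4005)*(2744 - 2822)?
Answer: -205218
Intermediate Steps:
(-1374 + 4005)*(2744 - 2822) = 2631*(-78) = -205218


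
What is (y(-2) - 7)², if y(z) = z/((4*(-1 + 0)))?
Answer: 169/4 ≈ 42.250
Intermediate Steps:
y(z) = -z/4 (y(z) = z/((4*(-1))) = z/(-4) = z*(-¼) = -z/4)
(y(-2) - 7)² = (-¼*(-2) - 7)² = (½ - 7)² = (-13/2)² = 169/4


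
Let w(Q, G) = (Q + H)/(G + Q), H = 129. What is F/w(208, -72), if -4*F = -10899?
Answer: 370566/337 ≈ 1099.6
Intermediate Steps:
F = 10899/4 (F = -¼*(-10899) = 10899/4 ≈ 2724.8)
w(Q, G) = (129 + Q)/(G + Q) (w(Q, G) = (Q + 129)/(G + Q) = (129 + Q)/(G + Q))
F/w(208, -72) = 10899/(4*(((129 + 208)/(-72 + 208)))) = 10899/(4*((337/136))) = 10899/(4*(((1/136)*337))) = 10899/(4*(337/136)) = (10899/4)*(136/337) = 370566/337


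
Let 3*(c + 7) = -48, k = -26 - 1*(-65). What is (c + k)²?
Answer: 256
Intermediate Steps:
k = 39 (k = -26 + 65 = 39)
c = -23 (c = -7 + (⅓)*(-48) = -7 - 16 = -23)
(c + k)² = (-23 + 39)² = 16² = 256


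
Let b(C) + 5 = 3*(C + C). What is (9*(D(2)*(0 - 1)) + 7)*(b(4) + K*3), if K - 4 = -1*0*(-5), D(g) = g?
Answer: -341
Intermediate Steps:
b(C) = -5 + 6*C (b(C) = -5 + 3*(C + C) = -5 + 3*(2*C) = -5 + 6*C)
K = 4 (K = 4 - 1*0*(-5) = 4 + 0*(-5) = 4 + 0 = 4)
(9*(D(2)*(0 - 1)) + 7)*(b(4) + K*3) = (9*(2*(0 - 1)) + 7)*((-5 + 6*4) + 4*3) = (9*(2*(-1)) + 7)*((-5 + 24) + 12) = (9*(-2) + 7)*(19 + 12) = (-18 + 7)*31 = -11*31 = -341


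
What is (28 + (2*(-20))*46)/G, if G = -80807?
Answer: 1812/80807 ≈ 0.022424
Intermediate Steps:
(28 + (2*(-20))*46)/G = (28 + (2*(-20))*46)/(-80807) = (28 - 40*46)*(-1/80807) = (28 - 1840)*(-1/80807) = -1812*(-1/80807) = 1812/80807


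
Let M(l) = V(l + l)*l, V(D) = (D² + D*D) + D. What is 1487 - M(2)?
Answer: 1415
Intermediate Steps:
V(D) = D + 2*D² (V(D) = (D² + D²) + D = 2*D² + D = D + 2*D²)
M(l) = 2*l²*(1 + 4*l) (M(l) = ((l + l)*(1 + 2*(l + l)))*l = ((2*l)*(1 + 2*(2*l)))*l = ((2*l)*(1 + 4*l))*l = (2*l*(1 + 4*l))*l = 2*l²*(1 + 4*l))
1487 - M(2) = 1487 - 2²*(2 + 8*2) = 1487 - 4*(2 + 16) = 1487 - 4*18 = 1487 - 1*72 = 1487 - 72 = 1415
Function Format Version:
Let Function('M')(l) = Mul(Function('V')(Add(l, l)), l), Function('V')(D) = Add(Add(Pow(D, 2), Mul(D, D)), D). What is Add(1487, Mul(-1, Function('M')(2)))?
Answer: 1415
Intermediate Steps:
Function('V')(D) = Add(D, Mul(2, Pow(D, 2))) (Function('V')(D) = Add(Add(Pow(D, 2), Pow(D, 2)), D) = Add(Mul(2, Pow(D, 2)), D) = Add(D, Mul(2, Pow(D, 2))))
Function('M')(l) = Mul(2, Pow(l, 2), Add(1, Mul(4, l))) (Function('M')(l) = Mul(Mul(Add(l, l), Add(1, Mul(2, Add(l, l)))), l) = Mul(Mul(Mul(2, l), Add(1, Mul(2, Mul(2, l)))), l) = Mul(Mul(Mul(2, l), Add(1, Mul(4, l))), l) = Mul(Mul(2, l, Add(1, Mul(4, l))), l) = Mul(2, Pow(l, 2), Add(1, Mul(4, l))))
Add(1487, Mul(-1, Function('M')(2))) = Add(1487, Mul(-1, Mul(Pow(2, 2), Add(2, Mul(8, 2))))) = Add(1487, Mul(-1, Mul(4, Add(2, 16)))) = Add(1487, Mul(-1, Mul(4, 18))) = Add(1487, Mul(-1, 72)) = Add(1487, -72) = 1415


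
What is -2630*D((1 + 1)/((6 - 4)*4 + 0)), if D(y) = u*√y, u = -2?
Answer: 2630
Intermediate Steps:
D(y) = -2*√y
-2630*D((1 + 1)/((6 - 4)*4 + 0)) = -(-5260)*√((1 + 1)/((6 - 4)*4 + 0)) = -(-5260)*√(2/(2*4 + 0)) = -(-5260)*√(2/(8 + 0)) = -(-5260)*√(2/8) = -(-5260)*√(2*(⅛)) = -(-5260)*√(¼) = -(-5260)/2 = -2630*(-1) = 2630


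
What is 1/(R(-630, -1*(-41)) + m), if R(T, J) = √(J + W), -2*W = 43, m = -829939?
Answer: -1659878/1377597487403 - √78/1377597487403 ≈ -1.2049e-6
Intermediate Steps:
W = -43/2 (W = -½*43 = -43/2 ≈ -21.500)
R(T, J) = √(-43/2 + J) (R(T, J) = √(J - 43/2) = √(-43/2 + J))
1/(R(-630, -1*(-41)) + m) = 1/(√(-86 + 4*(-1*(-41)))/2 - 829939) = 1/(√(-86 + 4*41)/2 - 829939) = 1/(√(-86 + 164)/2 - 829939) = 1/(√78/2 - 829939) = 1/(-829939 + √78/2)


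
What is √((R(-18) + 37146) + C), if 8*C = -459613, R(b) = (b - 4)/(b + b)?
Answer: I*√2923922/12 ≈ 142.5*I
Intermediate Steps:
R(b) = (-4 + b)/(2*b) (R(b) = (-4 + b)/((2*b)) = (-4 + b)*(1/(2*b)) = (-4 + b)/(2*b))
C = -459613/8 (C = (⅛)*(-459613) = -459613/8 ≈ -57452.)
√((R(-18) + 37146) + C) = √(((½)*(-4 - 18)/(-18) + 37146) - 459613/8) = √(((½)*(-1/18)*(-22) + 37146) - 459613/8) = √((11/18 + 37146) - 459613/8) = √(668639/18 - 459613/8) = √(-1461961/72) = I*√2923922/12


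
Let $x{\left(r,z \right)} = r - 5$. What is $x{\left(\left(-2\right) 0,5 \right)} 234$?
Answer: $-1170$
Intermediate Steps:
$x{\left(r,z \right)} = -5 + r$
$x{\left(\left(-2\right) 0,5 \right)} 234 = \left(-5 - 0\right) 234 = \left(-5 + 0\right) 234 = \left(-5\right) 234 = -1170$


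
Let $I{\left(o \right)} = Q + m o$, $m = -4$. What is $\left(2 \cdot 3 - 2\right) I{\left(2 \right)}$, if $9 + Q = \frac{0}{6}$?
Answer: $-68$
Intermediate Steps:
$Q = -9$ ($Q = -9 + \frac{0}{6} = -9 + 0 \cdot \frac{1}{6} = -9 + 0 = -9$)
$I{\left(o \right)} = -9 - 4 o$
$\left(2 \cdot 3 - 2\right) I{\left(2 \right)} = \left(2 \cdot 3 - 2\right) \left(-9 - 8\right) = \left(6 - 2\right) \left(-9 - 8\right) = 4 \left(-17\right) = -68$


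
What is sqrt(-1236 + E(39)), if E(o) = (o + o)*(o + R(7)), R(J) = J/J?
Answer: 2*sqrt(471) ≈ 43.405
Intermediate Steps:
R(J) = 1
E(o) = 2*o*(1 + o) (E(o) = (o + o)*(o + 1) = (2*o)*(1 + o) = 2*o*(1 + o))
sqrt(-1236 + E(39)) = sqrt(-1236 + 2*39*(1 + 39)) = sqrt(-1236 + 2*39*40) = sqrt(-1236 + 3120) = sqrt(1884) = 2*sqrt(471)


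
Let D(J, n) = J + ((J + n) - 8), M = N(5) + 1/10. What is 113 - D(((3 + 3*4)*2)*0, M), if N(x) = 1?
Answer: 1199/10 ≈ 119.90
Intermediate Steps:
M = 11/10 (M = 1 + 1/10 = 1 + ⅒ = 11/10 ≈ 1.1000)
D(J, n) = -8 + n + 2*J (D(J, n) = J + (-8 + J + n) = -8 + n + 2*J)
113 - D(((3 + 3*4)*2)*0, M) = 113 - (-8 + 11/10 + 2*(((3 + 3*4)*2)*0)) = 113 - (-8 + 11/10 + 2*(((3 + 12)*2)*0)) = 113 - (-8 + 11/10 + 2*((15*2)*0)) = 113 - (-8 + 11/10 + 2*(30*0)) = 113 - (-8 + 11/10 + 2*0) = 113 - (-8 + 11/10 + 0) = 113 - 1*(-69/10) = 113 + 69/10 = 1199/10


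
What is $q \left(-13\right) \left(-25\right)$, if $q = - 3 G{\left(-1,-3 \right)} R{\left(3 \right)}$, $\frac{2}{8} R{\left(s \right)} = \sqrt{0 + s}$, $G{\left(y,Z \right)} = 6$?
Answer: $- 23400 \sqrt{3} \approx -40530.0$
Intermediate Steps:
$R{\left(s \right)} = 4 \sqrt{s}$ ($R{\left(s \right)} = 4 \sqrt{0 + s} = 4 \sqrt{s}$)
$q = - 72 \sqrt{3}$ ($q = \left(-3\right) 6 \cdot 4 \sqrt{3} = - 18 \cdot 4 \sqrt{3} = - 72 \sqrt{3} \approx -124.71$)
$q \left(-13\right) \left(-25\right) = - 72 \sqrt{3} \left(-13\right) \left(-25\right) = 936 \sqrt{3} \left(-25\right) = - 23400 \sqrt{3}$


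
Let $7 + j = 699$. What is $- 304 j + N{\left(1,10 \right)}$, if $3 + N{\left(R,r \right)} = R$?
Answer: $-210370$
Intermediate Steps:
$j = 692$ ($j = -7 + 699 = 692$)
$N{\left(R,r \right)} = -3 + R$
$- 304 j + N{\left(1,10 \right)} = \left(-304\right) 692 + \left(-3 + 1\right) = -210368 - 2 = -210370$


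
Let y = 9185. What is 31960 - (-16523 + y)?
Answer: 39298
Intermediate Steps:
31960 - (-16523 + y) = 31960 - (-16523 + 9185) = 31960 - 1*(-7338) = 31960 + 7338 = 39298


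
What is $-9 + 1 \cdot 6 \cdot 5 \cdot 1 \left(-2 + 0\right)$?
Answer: $-69$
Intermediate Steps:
$-9 + 1 \cdot 6 \cdot 5 \cdot 1 \left(-2 + 0\right) = -9 + 6 \cdot 5 \cdot 1 \left(-2\right) = -9 + 30 \left(-2\right) = -9 - 60 = -69$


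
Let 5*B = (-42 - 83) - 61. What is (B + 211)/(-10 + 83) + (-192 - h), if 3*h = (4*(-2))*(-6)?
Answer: -75051/365 ≈ -205.62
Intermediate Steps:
B = -186/5 (B = ((-42 - 83) - 61)/5 = (-125 - 61)/5 = (⅕)*(-186) = -186/5 ≈ -37.200)
h = 16 (h = ((4*(-2))*(-6))/3 = (-8*(-6))/3 = (⅓)*48 = 16)
(B + 211)/(-10 + 83) + (-192 - h) = (-186/5 + 211)/(-10 + 83) + (-192 - 1*16) = (869/5)/73 + (-192 - 16) = (869/5)*(1/73) - 208 = 869/365 - 208 = -75051/365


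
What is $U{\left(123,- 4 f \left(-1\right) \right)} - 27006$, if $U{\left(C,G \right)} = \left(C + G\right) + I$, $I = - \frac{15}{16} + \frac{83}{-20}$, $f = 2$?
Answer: $- \frac{2150407}{80} \approx -26880.0$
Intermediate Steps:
$I = - \frac{407}{80}$ ($I = \left(-15\right) \frac{1}{16} + 83 \left(- \frac{1}{20}\right) = - \frac{15}{16} - \frac{83}{20} = - \frac{407}{80} \approx -5.0875$)
$U{\left(C,G \right)} = - \frac{407}{80} + C + G$ ($U{\left(C,G \right)} = \left(C + G\right) - \frac{407}{80} = - \frac{407}{80} + C + G$)
$U{\left(123,- 4 f \left(-1\right) \right)} - 27006 = \left(- \frac{407}{80} + 123 + \left(-4\right) 2 \left(-1\right)\right) - 27006 = \left(- \frac{407}{80} + 123 - -8\right) - 27006 = \left(- \frac{407}{80} + 123 + 8\right) - 27006 = \frac{10073}{80} - 27006 = - \frac{2150407}{80}$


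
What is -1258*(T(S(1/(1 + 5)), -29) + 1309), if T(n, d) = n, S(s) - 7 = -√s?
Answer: -1655528 + 629*√6/3 ≈ -1.6550e+6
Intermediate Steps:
S(s) = 7 - √s
-1258*(T(S(1/(1 + 5)), -29) + 1309) = -1258*((7 - √(1/(1 + 5))) + 1309) = -1258*((7 - √(1/6)) + 1309) = -1258*((7 - √(⅙)) + 1309) = -1258*((7 - √6/6) + 1309) = -1258*(1316 - √6/6) = -1655528 + 629*√6/3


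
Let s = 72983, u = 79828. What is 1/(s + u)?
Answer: 1/152811 ≈ 6.5440e-6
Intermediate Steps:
1/(s + u) = 1/(72983 + 79828) = 1/152811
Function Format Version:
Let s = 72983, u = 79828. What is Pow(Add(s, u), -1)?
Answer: Rational(1, 152811) ≈ 6.5440e-6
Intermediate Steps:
Pow(Add(s, u), -1) = Pow(Add(72983, 79828), -1) = Pow(152811, -1) = Rational(1, 152811)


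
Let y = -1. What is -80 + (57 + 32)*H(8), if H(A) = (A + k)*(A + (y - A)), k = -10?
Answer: 98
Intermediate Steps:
H(A) = 10 - A (H(A) = (A - 10)*(A + (-1 - A)) = (-10 + A)*(-1) = 10 - A)
-80 + (57 + 32)*H(8) = -80 + (57 + 32)*(10 - 1*8) = -80 + 89*(10 - 8) = -80 + 89*2 = -80 + 178 = 98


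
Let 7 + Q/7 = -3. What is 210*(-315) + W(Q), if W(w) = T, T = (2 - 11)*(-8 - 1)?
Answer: -66069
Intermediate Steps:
Q = -70 (Q = -49 + 7*(-3) = -49 - 21 = -70)
T = 81 (T = -9*(-9) = 81)
W(w) = 81
210*(-315) + W(Q) = 210*(-315) + 81 = -66150 + 81 = -66069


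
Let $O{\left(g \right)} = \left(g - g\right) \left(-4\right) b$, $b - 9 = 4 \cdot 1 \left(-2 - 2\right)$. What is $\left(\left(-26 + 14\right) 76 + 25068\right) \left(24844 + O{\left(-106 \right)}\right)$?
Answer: $600131664$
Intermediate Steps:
$b = -7$ ($b = 9 + 4 \cdot 1 \left(-2 - 2\right) = 9 + 4 \left(-4\right) = 9 - 16 = -7$)
$O{\left(g \right)} = 0$ ($O{\left(g \right)} = \left(g - g\right) \left(-4\right) \left(-7\right) = 0 \left(-4\right) \left(-7\right) = 0 \left(-7\right) = 0$)
$\left(\left(-26 + 14\right) 76 + 25068\right) \left(24844 + O{\left(-106 \right)}\right) = \left(\left(-26 + 14\right) 76 + 25068\right) \left(24844 + 0\right) = \left(\left(-12\right) 76 + 25068\right) 24844 = \left(-912 + 25068\right) 24844 = 24156 \cdot 24844 = 600131664$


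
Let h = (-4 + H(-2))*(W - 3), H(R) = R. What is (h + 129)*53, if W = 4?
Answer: 6519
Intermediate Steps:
h = -6 (h = (-4 - 2)*(4 - 3) = -6*1 = -6)
(h + 129)*53 = (-6 + 129)*53 = 123*53 = 6519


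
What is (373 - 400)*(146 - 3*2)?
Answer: -3780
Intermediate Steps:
(373 - 400)*(146 - 3*2) = -27*(146 - 6) = -27*140 = -3780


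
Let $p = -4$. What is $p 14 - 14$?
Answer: $-70$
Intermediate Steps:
$p 14 - 14 = \left(-4\right) 14 - 14 = -56 - 14 = -70$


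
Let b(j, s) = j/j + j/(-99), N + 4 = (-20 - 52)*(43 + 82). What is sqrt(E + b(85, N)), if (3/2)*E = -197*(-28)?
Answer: 7*sqrt(81730)/33 ≈ 60.642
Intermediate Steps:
E = 11032/3 (E = 2*(-197*(-28))/3 = (2/3)*5516 = 11032/3 ≈ 3677.3)
N = -9004 (N = -4 + (-20 - 52)*(43 + 82) = -4 - 72*125 = -4 - 9000 = -9004)
b(j, s) = 1 - j/99 (b(j, s) = 1 + j*(-1/99) = 1 - j/99)
sqrt(E + b(85, N)) = sqrt(11032/3 + (1 - 1/99*85)) = sqrt(11032/3 + (1 - 85/99)) = sqrt(11032/3 + 14/99) = sqrt(364070/99) = 7*sqrt(81730)/33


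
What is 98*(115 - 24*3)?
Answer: 4214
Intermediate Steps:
98*(115 - 24*3) = 98*(115 - 72) = 98*43 = 4214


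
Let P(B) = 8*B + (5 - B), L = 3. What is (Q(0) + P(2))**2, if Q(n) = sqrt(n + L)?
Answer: (19 + sqrt(3))**2 ≈ 429.82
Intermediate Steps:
P(B) = 5 + 7*B
Q(n) = sqrt(3 + n) (Q(n) = sqrt(n + 3) = sqrt(3 + n))
(Q(0) + P(2))**2 = (sqrt(3 + 0) + (5 + 7*2))**2 = (sqrt(3) + (5 + 14))**2 = (sqrt(3) + 19)**2 = (19 + sqrt(3))**2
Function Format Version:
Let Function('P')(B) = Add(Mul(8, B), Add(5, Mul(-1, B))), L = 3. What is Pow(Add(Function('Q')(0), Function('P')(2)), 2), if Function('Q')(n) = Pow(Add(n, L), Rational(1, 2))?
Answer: Pow(Add(19, Pow(3, Rational(1, 2))), 2) ≈ 429.82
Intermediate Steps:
Function('P')(B) = Add(5, Mul(7, B))
Function('Q')(n) = Pow(Add(3, n), Rational(1, 2)) (Function('Q')(n) = Pow(Add(n, 3), Rational(1, 2)) = Pow(Add(3, n), Rational(1, 2)))
Pow(Add(Function('Q')(0), Function('P')(2)), 2) = Pow(Add(Pow(Add(3, 0), Rational(1, 2)), Add(5, Mul(7, 2))), 2) = Pow(Add(Pow(3, Rational(1, 2)), Add(5, 14)), 2) = Pow(Add(Pow(3, Rational(1, 2)), 19), 2) = Pow(Add(19, Pow(3, Rational(1, 2))), 2)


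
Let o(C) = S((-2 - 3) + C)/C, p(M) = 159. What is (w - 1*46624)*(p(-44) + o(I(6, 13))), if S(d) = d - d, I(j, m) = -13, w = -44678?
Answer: -14517018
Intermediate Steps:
S(d) = 0
o(C) = 0 (o(C) = 0/C = 0)
(w - 1*46624)*(p(-44) + o(I(6, 13))) = (-44678 - 1*46624)*(159 + 0) = (-44678 - 46624)*159 = -91302*159 = -14517018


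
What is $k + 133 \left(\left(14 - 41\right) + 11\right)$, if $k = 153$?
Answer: $-1975$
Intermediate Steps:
$k + 133 \left(\left(14 - 41\right) + 11\right) = 153 + 133 \left(\left(14 - 41\right) + 11\right) = 153 + 133 \left(-27 + 11\right) = 153 + 133 \left(-16\right) = 153 - 2128 = -1975$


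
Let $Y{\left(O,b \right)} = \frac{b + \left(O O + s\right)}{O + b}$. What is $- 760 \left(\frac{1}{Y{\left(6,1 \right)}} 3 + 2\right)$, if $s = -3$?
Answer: $- \frac{33820}{17} \approx -1989.4$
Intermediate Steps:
$Y{\left(O,b \right)} = \frac{-3 + b + O^{2}}{O + b}$ ($Y{\left(O,b \right)} = \frac{b + \left(O O - 3\right)}{O + b} = \frac{b + \left(O^{2} - 3\right)}{O + b} = \frac{b + \left(-3 + O^{2}\right)}{O + b} = \frac{-3 + b + O^{2}}{O + b}$)
$- 760 \left(\frac{1}{Y{\left(6,1 \right)}} 3 + 2\right) = - 760 \left(\frac{1}{\frac{1}{6 + 1} \left(-3 + 1 + 6^{2}\right)} 3 + 2\right) = - 760 \left(\frac{1}{\frac{1}{7} \left(-3 + 1 + 36\right)} 3 + 2\right) = - 760 \left(\frac{1}{\frac{1}{7} \cdot 34} \cdot 3 + 2\right) = - 760 \left(\frac{1}{\frac{34}{7}} \cdot 3 + 2\right) = - 760 \left(\frac{7}{34} \cdot 3 + 2\right) = - 760 \left(\frac{21}{34} + 2\right) = \left(-760\right) \frac{89}{34} = - \frac{33820}{17}$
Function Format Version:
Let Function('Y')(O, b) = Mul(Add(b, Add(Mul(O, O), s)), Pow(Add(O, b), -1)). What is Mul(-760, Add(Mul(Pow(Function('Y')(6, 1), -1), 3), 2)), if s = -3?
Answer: Rational(-33820, 17) ≈ -1989.4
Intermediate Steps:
Function('Y')(O, b) = Mul(Pow(Add(O, b), -1), Add(-3, b, Pow(O, 2))) (Function('Y')(O, b) = Mul(Add(b, Add(Mul(O, O), -3)), Pow(Add(O, b), -1)) = Mul(Add(b, Add(Pow(O, 2), -3)), Pow(Add(O, b), -1)) = Mul(Add(b, Add(-3, Pow(O, 2))), Pow(Add(O, b), -1)) = Mul(Add(-3, b, Pow(O, 2)), Pow(Add(O, b), -1)) = Mul(Pow(Add(O, b), -1), Add(-3, b, Pow(O, 2))))
Mul(-760, Add(Mul(Pow(Function('Y')(6, 1), -1), 3), 2)) = Mul(-760, Add(Mul(Pow(Mul(Pow(Add(6, 1), -1), Add(-3, 1, Pow(6, 2))), -1), 3), 2)) = Mul(-760, Add(Mul(Pow(Mul(Pow(7, -1), Add(-3, 1, 36)), -1), 3), 2)) = Mul(-760, Add(Mul(Pow(Mul(Rational(1, 7), 34), -1), 3), 2)) = Mul(-760, Add(Mul(Pow(Rational(34, 7), -1), 3), 2)) = Mul(-760, Add(Mul(Rational(7, 34), 3), 2)) = Mul(-760, Add(Rational(21, 34), 2)) = Mul(-760, Rational(89, 34)) = Rational(-33820, 17)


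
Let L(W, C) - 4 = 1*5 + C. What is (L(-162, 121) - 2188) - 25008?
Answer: -27066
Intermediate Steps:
L(W, C) = 9 + C (L(W, C) = 4 + (1*5 + C) = 4 + (5 + C) = 9 + C)
(L(-162, 121) - 2188) - 25008 = ((9 + 121) - 2188) - 25008 = (130 - 2188) - 25008 = -2058 - 25008 = -27066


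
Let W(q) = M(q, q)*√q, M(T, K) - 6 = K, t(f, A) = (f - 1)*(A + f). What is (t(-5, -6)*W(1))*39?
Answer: 18018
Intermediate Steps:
t(f, A) = (-1 + f)*(A + f)
M(T, K) = 6 + K
W(q) = √q*(6 + q) (W(q) = (6 + q)*√q = √q*(6 + q))
(t(-5, -6)*W(1))*39 = (((-5)² - 1*(-6) - 1*(-5) - 6*(-5))*(√1*(6 + 1)))*39 = ((25 + 6 + 5 + 30)*(1*7))*39 = (66*7)*39 = 462*39 = 18018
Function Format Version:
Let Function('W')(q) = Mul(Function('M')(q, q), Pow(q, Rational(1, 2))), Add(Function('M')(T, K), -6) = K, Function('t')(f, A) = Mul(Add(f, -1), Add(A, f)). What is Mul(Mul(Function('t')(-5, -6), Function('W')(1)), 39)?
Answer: 18018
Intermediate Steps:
Function('t')(f, A) = Mul(Add(-1, f), Add(A, f))
Function('M')(T, K) = Add(6, K)
Function('W')(q) = Mul(Pow(q, Rational(1, 2)), Add(6, q)) (Function('W')(q) = Mul(Add(6, q), Pow(q, Rational(1, 2))) = Mul(Pow(q, Rational(1, 2)), Add(6, q)))
Mul(Mul(Function('t')(-5, -6), Function('W')(1)), 39) = Mul(Mul(Add(Pow(-5, 2), Mul(-1, -6), Mul(-1, -5), Mul(-6, -5)), Mul(Pow(1, Rational(1, 2)), Add(6, 1))), 39) = Mul(Mul(Add(25, 6, 5, 30), Mul(1, 7)), 39) = Mul(Mul(66, 7), 39) = Mul(462, 39) = 18018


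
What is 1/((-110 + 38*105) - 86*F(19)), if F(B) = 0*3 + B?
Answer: 1/2246 ≈ 0.00044524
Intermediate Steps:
F(B) = B (F(B) = 0 + B = B)
1/((-110 + 38*105) - 86*F(19)) = 1/((-110 + 38*105) - 86*19) = 1/((-110 + 3990) - 1634) = 1/(3880 - 1634) = 1/2246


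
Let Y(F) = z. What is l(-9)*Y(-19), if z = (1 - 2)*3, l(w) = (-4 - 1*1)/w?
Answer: -5/3 ≈ -1.6667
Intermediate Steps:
l(w) = -5/w (l(w) = (-4 - 1)/w = -5/w)
z = -3 (z = -1*3 = -3)
Y(F) = -3
l(-9)*Y(-19) = -5/(-9)*(-3) = -5*(-⅑)*(-3) = (5/9)*(-3) = -5/3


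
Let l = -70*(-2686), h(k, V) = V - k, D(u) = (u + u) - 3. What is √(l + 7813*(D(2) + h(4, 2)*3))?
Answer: 31*√155 ≈ 385.95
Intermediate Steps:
D(u) = -3 + 2*u (D(u) = 2*u - 3 = -3 + 2*u)
l = 188020
√(l + 7813*(D(2) + h(4, 2)*3)) = √(188020 + 7813*((-3 + 2*2) + (2 - 1*4)*3)) = √(188020 + 7813*((-3 + 4) + (2 - 4)*3)) = √(188020 + 7813*(1 - 2*3)) = √(188020 + 7813*(1 - 6)) = √(188020 + 7813*(-5)) = √(188020 - 39065) = √148955 = 31*√155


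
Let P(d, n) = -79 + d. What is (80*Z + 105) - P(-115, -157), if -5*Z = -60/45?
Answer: 961/3 ≈ 320.33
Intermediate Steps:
Z = 4/15 (Z = -(-12)/45 = -1/5*(-4/3) = 4/15 ≈ 0.26667)
(80*Z + 105) - P(-115, -157) = (80*(4/15) + 105) - (-79 - 115) = (64/3 + 105) - 1*(-194) = 379/3 + 194 = 961/3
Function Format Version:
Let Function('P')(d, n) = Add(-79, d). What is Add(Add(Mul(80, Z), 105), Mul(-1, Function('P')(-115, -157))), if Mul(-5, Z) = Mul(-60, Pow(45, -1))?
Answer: Rational(961, 3) ≈ 320.33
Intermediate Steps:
Z = Rational(4, 15) (Z = Mul(Rational(-1, 5), Mul(-60, Pow(45, -1))) = Mul(Rational(-1, 5), Mul(-60, Rational(1, 45))) = Mul(Rational(-1, 5), Rational(-4, 3)) = Rational(4, 15) ≈ 0.26667)
Add(Add(Mul(80, Z), 105), Mul(-1, Function('P')(-115, -157))) = Add(Add(Mul(80, Rational(4, 15)), 105), Mul(-1, Add(-79, -115))) = Add(Add(Rational(64, 3), 105), Mul(-1, -194)) = Add(Rational(379, 3), 194) = Rational(961, 3)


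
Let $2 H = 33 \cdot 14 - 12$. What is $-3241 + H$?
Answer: $-3016$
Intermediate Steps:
$H = 225$ ($H = \frac{33 \cdot 14 - 12}{2} = \frac{462 - 12}{2} = \frac{1}{2} \cdot 450 = 225$)
$-3241 + H = -3241 + 225 = -3016$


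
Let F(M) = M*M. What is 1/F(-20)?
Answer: 1/400 ≈ 0.0025000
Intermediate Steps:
F(M) = M²
1/F(-20) = 1/((-20)²) = 1/400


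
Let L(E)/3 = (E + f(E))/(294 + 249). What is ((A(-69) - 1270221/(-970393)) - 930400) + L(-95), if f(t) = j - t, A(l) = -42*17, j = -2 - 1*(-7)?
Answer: -7110507963052/7636571 ≈ -9.3111e+5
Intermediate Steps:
j = 5 (j = -2 + 7 = 5)
A(l) = -714
f(t) = 5 - t
L(E) = 5/181 (L(E) = 3*((E + (5 - E))/(294 + 249)) = 3*(5/543) = 5/181)
((A(-69) - 1270221/(-970393)) - 930400) + L(-95) = ((-714 - 1270221/(-970393)) - 930400) + 5/181 = ((-714 - 1270221*(-1/970393)) - 930400) + 5/181 = ((-714 + 55227/42191) - 930400) + 5/181 = (-30069147/42191 - 930400) + 5/181 = -39284575547/42191 + 5/181 = -7110507963052/7636571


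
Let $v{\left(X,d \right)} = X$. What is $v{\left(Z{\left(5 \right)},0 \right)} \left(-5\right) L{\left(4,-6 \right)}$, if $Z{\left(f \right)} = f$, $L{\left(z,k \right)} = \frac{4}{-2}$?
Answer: $50$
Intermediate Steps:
$L{\left(z,k \right)} = -2$ ($L{\left(z,k \right)} = 4 \left(- \frac{1}{2}\right) = -2$)
$v{\left(Z{\left(5 \right)},0 \right)} \left(-5\right) L{\left(4,-6 \right)} = 5 \left(-5\right) \left(-2\right) = \left(-25\right) \left(-2\right) = 50$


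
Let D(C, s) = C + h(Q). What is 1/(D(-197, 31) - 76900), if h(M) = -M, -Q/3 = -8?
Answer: -1/77121 ≈ -1.2967e-5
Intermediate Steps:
Q = 24 (Q = -3*(-8) = 24)
D(C, s) = -24 + C (D(C, s) = C - 1*24 = C - 24 = -24 + C)
1/(D(-197, 31) - 76900) = 1/((-24 - 197) - 76900) = 1/(-221 - 76900) = 1/(-77121) = -1/77121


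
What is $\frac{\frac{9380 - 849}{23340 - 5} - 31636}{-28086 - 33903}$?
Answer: $\frac{738217529}{1446513315} \approx 0.51034$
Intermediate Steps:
$\frac{\frac{9380 - 849}{23340 - 5} - 31636}{-28086 - 33903} = \frac{\frac{8531}{23335} - 31636}{-61989} = \left(8531 \cdot \frac{1}{23335} - 31636\right) \left(- \frac{1}{61989}\right) = \left(\frac{8531}{23335} - 31636\right) \left(- \frac{1}{61989}\right) = \left(- \frac{738217529}{23335}\right) \left(- \frac{1}{61989}\right) = \frac{738217529}{1446513315}$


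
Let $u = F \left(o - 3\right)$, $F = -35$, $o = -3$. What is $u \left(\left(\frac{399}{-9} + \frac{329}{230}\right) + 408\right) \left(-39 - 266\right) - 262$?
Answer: $- \frac{537848821}{23} \approx -2.3385 \cdot 10^{7}$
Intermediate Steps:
$u = 210$ ($u = - 35 \left(-3 - 3\right) = \left(-35\right) \left(-6\right) = 210$)
$u \left(\left(\frac{399}{-9} + \frac{329}{230}\right) + 408\right) \left(-39 - 266\right) - 262 = 210 \left(\left(\frac{399}{-9} + \frac{329}{230}\right) + 408\right) \left(-39 - 266\right) - 262 = 210 \left(\left(399 \left(- \frac{1}{9}\right) + 329 \cdot \frac{1}{230}\right) + 408\right) \left(-305\right) - 262 = 210 \left(\left(- \frac{133}{3} + \frac{329}{230}\right) + 408\right) \left(-305\right) - 262 = 210 \left(- \frac{29603}{690} + 408\right) \left(-305\right) - 262 = 210 \cdot \frac{251917}{690} \left(-305\right) - 262 = 210 \left(- \frac{15366937}{138}\right) - 262 = - \frac{537842795}{23} - 262 = - \frac{537848821}{23}$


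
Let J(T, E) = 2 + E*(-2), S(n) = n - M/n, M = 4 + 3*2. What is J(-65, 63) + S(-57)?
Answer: -10307/57 ≈ -180.82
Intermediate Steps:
M = 10 (M = 4 + 6 = 10)
S(n) = n - 10/n
J(T, E) = 2 - 2*E
J(-65, 63) + S(-57) = (2 - 2*63) + (-57 - 10/(-57)) = (2 - 126) + (-57 - 10*(-1/57)) = -124 + (-57 + 10/57) = -124 - 3239/57 = -10307/57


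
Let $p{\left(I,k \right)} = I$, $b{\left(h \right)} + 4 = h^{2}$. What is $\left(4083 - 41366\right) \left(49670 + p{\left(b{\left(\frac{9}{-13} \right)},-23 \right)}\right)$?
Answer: $- \frac{312939893705}{169} \approx -1.8517 \cdot 10^{9}$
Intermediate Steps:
$b{\left(h \right)} = -4 + h^{2}$
$\left(4083 - 41366\right) \left(49670 + p{\left(b{\left(\frac{9}{-13} \right)},-23 \right)}\right) = \left(4083 - 41366\right) \left(49670 - \left(4 - \left(\frac{9}{-13}\right)^{2}\right)\right) = - 37283 \left(49670 - \left(4 - \left(9 \left(- \frac{1}{13}\right)\right)^{2}\right)\right) = - 37283 \left(49670 - \left(4 - \left(- \frac{9}{13}\right)^{2}\right)\right) = - 37283 \left(49670 + \left(-4 + \frac{81}{169}\right)\right) = - 37283 \left(49670 - \frac{595}{169}\right) = \left(-37283\right) \frac{8393635}{169} = - \frac{312939893705}{169}$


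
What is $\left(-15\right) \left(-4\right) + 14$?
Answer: $74$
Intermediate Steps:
$\left(-15\right) \left(-4\right) + 14 = 60 + 14 = 74$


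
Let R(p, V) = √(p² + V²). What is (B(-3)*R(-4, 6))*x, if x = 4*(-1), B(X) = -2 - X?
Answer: -8*√13 ≈ -28.844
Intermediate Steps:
R(p, V) = √(V² + p²)
x = -4
(B(-3)*R(-4, 6))*x = ((-2 - 1*(-3))*√(6² + (-4)²))*(-4) = ((-2 + 3)*√(36 + 16))*(-4) = (1*√52)*(-4) = (1*(2*√13))*(-4) = (2*√13)*(-4) = -8*√13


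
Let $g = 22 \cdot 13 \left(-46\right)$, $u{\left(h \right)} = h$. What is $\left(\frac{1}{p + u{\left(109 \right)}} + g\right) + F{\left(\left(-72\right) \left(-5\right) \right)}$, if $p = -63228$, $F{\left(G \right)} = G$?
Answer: $- \frac{807670725}{63119} \approx -12796.0$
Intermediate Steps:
$g = -13156$ ($g = 286 \left(-46\right) = -13156$)
$\left(\frac{1}{p + u{\left(109 \right)}} + g\right) + F{\left(\left(-72\right) \left(-5\right) \right)} = \left(\frac{1}{-63228 + 109} - 13156\right) - -360 = \left(\frac{1}{-63119} - 13156\right) + 360 = \left(- \frac{1}{63119} - 13156\right) + 360 = - \frac{830393565}{63119} + 360 = - \frac{807670725}{63119}$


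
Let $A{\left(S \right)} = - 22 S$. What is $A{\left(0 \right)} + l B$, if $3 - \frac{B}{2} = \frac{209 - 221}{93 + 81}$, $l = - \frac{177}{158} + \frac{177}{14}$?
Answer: $\frac{1134216}{16037} \approx 70.725$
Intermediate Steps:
$l = \frac{6372}{553}$ ($l = \left(-177\right) \frac{1}{158} + 177 \cdot \frac{1}{14} = - \frac{177}{158} + \frac{177}{14} = \frac{6372}{553} \approx 11.523$)
$B = \frac{178}{29}$ ($B = 6 - 2 \frac{209 - 221}{93 + 81} = 6 - 2 \left(- \frac{12}{174}\right) = 6 - 2 \left(\left(-12\right) \frac{1}{174}\right) = 6 - - \frac{4}{29} = 6 + \frac{4}{29} = \frac{178}{29} \approx 6.1379$)
$A{\left(0 \right)} + l B = \left(-22\right) 0 + \frac{6372}{553} \cdot \frac{178}{29} = 0 + \frac{1134216}{16037} = \frac{1134216}{16037}$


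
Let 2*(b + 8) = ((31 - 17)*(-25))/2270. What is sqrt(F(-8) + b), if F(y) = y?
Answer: 3*I*sqrt(368194)/454 ≈ 4.0096*I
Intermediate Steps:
b = -3667/454 (b = -8 + (((31 - 17)*(-25))/2270)/2 = -8 + ((14*(-25))*(1/2270))/2 = -8 + (-350*1/2270)/2 = -8 + (1/2)*(-35/227) = -8 - 35/454 = -3667/454 ≈ -8.0771)
sqrt(F(-8) + b) = sqrt(-8 - 3667/454) = sqrt(-7299/454) = 3*I*sqrt(368194)/454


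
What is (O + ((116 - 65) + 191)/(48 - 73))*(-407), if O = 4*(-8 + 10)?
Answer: 17094/25 ≈ 683.76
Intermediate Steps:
O = 8 (O = 4*2 = 8)
(O + ((116 - 65) + 191)/(48 - 73))*(-407) = (8 + ((116 - 65) + 191)/(48 - 73))*(-407) = (8 + (51 + 191)/(-25))*(-407) = (8 + 242*(-1/25))*(-407) = (8 - 242/25)*(-407) = -42/25*(-407) = 17094/25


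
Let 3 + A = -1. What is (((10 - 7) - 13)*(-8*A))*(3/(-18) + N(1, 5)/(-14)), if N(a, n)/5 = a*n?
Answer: 13120/21 ≈ 624.76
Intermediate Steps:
A = -4 (A = -3 - 1 = -4)
N(a, n) = 5*a*n (N(a, n) = 5*(a*n) = 5*a*n)
(((10 - 7) - 13)*(-8*A))*(3/(-18) + N(1, 5)/(-14)) = (((10 - 7) - 13)*(-8*(-4)))*(3/(-18) + (5*1*5)/(-14)) = ((3 - 13)*32)*(3*(-1/18) + 25*(-1/14)) = (-10*32)*(-⅙ - 25/14) = -320*(-41/21) = 13120/21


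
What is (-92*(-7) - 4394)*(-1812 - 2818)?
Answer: 17362500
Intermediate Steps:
(-92*(-7) - 4394)*(-1812 - 2818) = (644 - 4394)*(-4630) = -3750*(-4630) = 17362500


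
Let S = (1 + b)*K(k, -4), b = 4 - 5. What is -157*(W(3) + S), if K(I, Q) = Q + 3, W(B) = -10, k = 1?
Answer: 1570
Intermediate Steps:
b = -1
K(I, Q) = 3 + Q
S = 0 (S = (1 - 1)*(3 - 4) = 0*(-1) = 0)
-157*(W(3) + S) = -157*(-10 + 0) = -157*(-10) = 1570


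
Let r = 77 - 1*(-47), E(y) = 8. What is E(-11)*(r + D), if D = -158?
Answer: -272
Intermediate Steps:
r = 124 (r = 77 + 47 = 124)
E(-11)*(r + D) = 8*(124 - 158) = 8*(-34) = -272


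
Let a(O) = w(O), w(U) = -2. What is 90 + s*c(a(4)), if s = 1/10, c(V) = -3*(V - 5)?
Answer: 921/10 ≈ 92.100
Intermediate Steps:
a(O) = -2
c(V) = 15 - 3*V (c(V) = -3*(-5 + V) = 15 - 3*V)
s = ⅒ ≈ 0.10000
90 + s*c(a(4)) = 90 + (15 - 3*(-2))/10 = 90 + (15 + 6)/10 = 90 + (⅒)*21 = 90 + 21/10 = 921/10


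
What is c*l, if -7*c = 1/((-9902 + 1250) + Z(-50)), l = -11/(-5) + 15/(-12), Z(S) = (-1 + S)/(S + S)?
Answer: 95/6056043 ≈ 1.5687e-5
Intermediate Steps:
Z(S) = (-1 + S)/(2*S) (Z(S) = (-1 + S)/((2*S)) = (-1 + S)*(1/(2*S)) = (-1 + S)/(2*S))
l = 19/20 (l = -11*(-⅕) + 15*(-1/12) = 11/5 - 5/4 = 19/20 ≈ 0.95000)
c = 100/6056043 (c = -1/(7*((-9902 + 1250) + (½)*(-1 - 50)/(-50))) = -1/(7*(-8652 + (½)*(-1/50)*(-51))) = -1/(7*(-8652 + 51/100)) = -1/(7*(-865149/100)) = -⅐*(-100/865149) = 100/6056043 ≈ 1.6512e-5)
c*l = (100/6056043)*(19/20) = 95/6056043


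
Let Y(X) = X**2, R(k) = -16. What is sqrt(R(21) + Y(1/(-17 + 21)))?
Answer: I*sqrt(255)/4 ≈ 3.9922*I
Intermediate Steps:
sqrt(R(21) + Y(1/(-17 + 21))) = sqrt(-16 + (1/(-17 + 21))**2) = sqrt(-16 + (1/4)**2) = sqrt(-16 + 1/16) = sqrt(-255/16) = I*sqrt(255)/4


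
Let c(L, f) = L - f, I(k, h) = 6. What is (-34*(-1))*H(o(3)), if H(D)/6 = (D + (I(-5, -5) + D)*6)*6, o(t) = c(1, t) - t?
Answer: 1224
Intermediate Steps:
o(t) = 1 - 2*t (o(t) = (1 - t) - t = 1 - 2*t)
H(D) = 1296 + 252*D (H(D) = 6*((D + (6 + D)*6)*6) = 6*((D + (36 + 6*D))*6) = 6*((36 + 7*D)*6) = 6*(216 + 42*D) = 1296 + 252*D)
(-34*(-1))*H(o(3)) = (-34*(-1))*(1296 + 252*(1 - 2*3)) = 34*(1296 + 252*(1 - 6)) = 34*(1296 + 252*(-5)) = 34*(1296 - 1260) = 34*36 = 1224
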